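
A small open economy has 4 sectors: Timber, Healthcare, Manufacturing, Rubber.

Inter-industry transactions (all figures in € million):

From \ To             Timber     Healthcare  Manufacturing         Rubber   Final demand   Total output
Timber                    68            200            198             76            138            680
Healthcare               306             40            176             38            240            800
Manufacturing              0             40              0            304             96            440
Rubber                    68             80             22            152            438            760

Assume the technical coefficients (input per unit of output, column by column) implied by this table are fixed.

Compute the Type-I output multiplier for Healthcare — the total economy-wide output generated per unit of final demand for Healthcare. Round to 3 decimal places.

m_2 = 2.263

Technical coefficients a_ij = z_ij / X_j:
  a_11 = 68/680 = 0.10, a_21 = 306/680 = 0.45, a_31 = 0/680 = 0.00, a_41 = 68/680 = 0.10
  a_12 = 200/800 = 0.25, a_22 = 40/800 = 0.05, a_32 = 40/800 = 0.05, a_42 = 80/800 = 0.10
  a_13 = 198/440 = 0.45, a_23 = 176/440 = 0.40, a_33 = 0/440 = 0.00, a_43 = 22/440 = 0.05
  a_14 = 76/760 = 0.10, a_24 = 38/760 = 0.05, a_34 = 304/760 = 0.40, a_44 = 152/760 = 0.20
I − A =
  [   0.90    -0.25    -0.45    -0.10]
  [  -0.45     0.95    -0.40    -0.05]
  [   0.00    -0.05     1.00    -0.40]
  [  -0.10    -0.10    -0.05     0.80]
Compute the cofactors C_ij = (−1)^(i+j)·(3×3 minor ij) of I−A; the adjugate is their transpose:
adj(I−A) = Cᵀ =
  [ 0.703875   0.241250   0.429125   0.317625]
  [ 0.372000   0.674000   0.452750   0.315000]
  [ 0.074250   0.081500   0.574250   0.301500]
  [ 0.139125   0.119500   0.146125   0.714375]
det(I−A) = Σ_j (I−A)_1j·C_1j = (0.90)(0.703875) + (-0.25)(0.372000) + (-0.45)(0.074250) + (-0.10)(0.139125) = 0.4931625
(I − A)⁻¹ = adj(I−A) / det(I−A) ≈
  [   1.4273     0.4892     0.8701     0.6441]
  [   0.7543     1.3667     0.9181     0.6387]
  [   0.1506     0.1653     1.1644     0.6114]
  [   0.2821     0.2423     0.2963     1.4486]
The output multiplier for sector j is the column-j sum of the Leontief inverse (I − A)⁻¹ = adj(I−A) / det(I−A).
Column 2 of adj(I−A): (0.241250, 0.674000, 0.081500, 0.119500); det(I−A) = 0.4931625.
m_2 = (0.241250 + 0.674000 + 0.081500 + 0.119500) / 0.4931625 = 1.11625 / 0.4931625 ≈ 2.263.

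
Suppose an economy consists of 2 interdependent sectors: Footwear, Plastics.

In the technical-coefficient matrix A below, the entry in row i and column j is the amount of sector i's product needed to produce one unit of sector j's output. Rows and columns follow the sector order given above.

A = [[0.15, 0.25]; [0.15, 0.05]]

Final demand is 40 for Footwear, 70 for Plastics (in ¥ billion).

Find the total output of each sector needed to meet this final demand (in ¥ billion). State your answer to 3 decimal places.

x_F = 72.078, x_P = 85.065

I − A =
  [   0.85    -0.25]
  [  -0.15     0.95]
det(I−A) = (0.85)(0.95) − (-0.25)(-0.15) = 0.7700
adj(I−A) = [[0.95, 0.25], [0.15, 0.85]]
(I − A)⁻¹ = adj(I−A) / det(I−A) ≈
  [   1.2338     0.3247]
  [   0.1948     1.1039]
x = (I − A)⁻¹ d = adj(I−A)·d / det(I−A), with det(I−A) = 0.7700:
  x_F = (0.95·40 + 0.25·70) / 0.7700 = 55.50 / 0.7700 ≈ 72.078
  x_P = (0.15·40 + 0.85·70) / 0.7700 = 65.50 / 0.7700 ≈ 85.065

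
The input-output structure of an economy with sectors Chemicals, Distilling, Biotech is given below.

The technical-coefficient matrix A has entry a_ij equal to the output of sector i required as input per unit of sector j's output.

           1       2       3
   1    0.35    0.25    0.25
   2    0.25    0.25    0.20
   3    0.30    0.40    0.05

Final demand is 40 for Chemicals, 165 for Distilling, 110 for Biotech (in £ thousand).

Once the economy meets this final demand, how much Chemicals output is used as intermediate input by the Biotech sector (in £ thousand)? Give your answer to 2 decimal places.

I − A =
  [   0.65    -0.25    -0.25]
  [  -0.25     0.75    -0.20]
  [  -0.30    -0.40     0.95]
Cofactors of I−A, C_ij = (−1)^(i+j)·(minor ij) (rows/columns in the sector order above):
  C_11 = (0.75)(0.95) − (-0.20)(-0.40) = 0.6325
  C_12 = −[(-0.25)(0.95) − (-0.20)(-0.30)] = 0.2975
  C_13 = (-0.25)(-0.40) − (0.75)(-0.30) = 0.3250
  C_21 = −[(-0.25)(0.95) − (-0.25)(-0.40)] = 0.3375
  C_22 = (0.65)(0.95) − (-0.25)(-0.30) = 0.5425
  C_23 = −[(0.65)(-0.40) − (-0.25)(-0.30)] = 0.3350
  C_31 = (-0.25)(-0.20) − (-0.25)(0.75) = 0.2375
  C_32 = −[(0.65)(-0.20) − (-0.25)(-0.25)] = 0.1925
  C_33 = (0.65)(0.75) − (-0.25)(-0.25) = 0.4250
det(I−A) = Σ_j (I−A)_1j·C_1j = (0.65)(0.6325) + (-0.25)(0.2975) + (-0.25)(0.3250) = 0.2555
adj(I−A) = Cᵀ =
  [ 0.6325   0.3375   0.2375]
  [ 0.2975   0.5425   0.1925]
  [ 0.3250   0.3350   0.4250]
(I − A)⁻¹ = adj(I−A) / det(I−A) ≈
  [   2.4755     1.3209     0.9295]
  [   1.1644     2.1233     0.7534]
  [   1.2720     1.3112     1.6634]
First solve x = (I − A)⁻¹ d = adj(I−A)·d / det(I−A); in particular x_3 = (0.3250·40 + 0.3350·165 + 0.4250·110) / 0.2555 = 115.025 / 0.2555 ≈ 450.1957.
Intermediate flow from 1 to 3: z_13 = a_13 · x_3 = 0.25 × 115.025 / 0.2555 = 28.75625 / 0.2555 ≈ 112.55.

z_13 = 112.55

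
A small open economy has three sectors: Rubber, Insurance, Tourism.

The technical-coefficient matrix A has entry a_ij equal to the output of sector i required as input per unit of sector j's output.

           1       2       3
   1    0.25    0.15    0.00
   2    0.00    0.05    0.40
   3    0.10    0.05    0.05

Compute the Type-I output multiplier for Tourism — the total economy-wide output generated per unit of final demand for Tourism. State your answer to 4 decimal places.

I − A =
  [   0.75    -0.15     0.00]
  [   0.00     0.95    -0.40]
  [  -0.10    -0.05     0.95]
Cofactors of I−A, C_ij = (−1)^(i+j)·(minor ij) (rows/columns in the sector order above):
  C_11 = (0.95)(0.95) − (-0.40)(-0.05) = 0.8825
  C_12 = −[(0.00)(0.95) − (-0.40)(-0.10)] = 0.0400
  C_13 = (0.00)(-0.05) − (0.95)(-0.10) = 0.0950
  C_21 = −[(-0.15)(0.95) − (0.00)(-0.05)] = 0.1425
  C_22 = (0.75)(0.95) − (0.00)(-0.10) = 0.7125
  C_23 = −[(0.75)(-0.05) − (-0.15)(-0.10)] = 0.0525
  C_31 = (-0.15)(-0.40) − (0.00)(0.95) = 0.0600
  C_32 = −[(0.75)(-0.40) − (0.00)(0.00)] = 0.3000
  C_33 = (0.75)(0.95) − (-0.15)(0.00) = 0.7125
det(I−A) = Σ_j (I−A)_1j·C_1j = (0.75)(0.8825) + (-0.15)(0.0400) + (0.00)(0.0950) = 0.655875
adj(I−A) = Cᵀ =
  [ 0.8825   0.1425   0.0600]
  [ 0.0400   0.7125   0.3000]
  [ 0.0950   0.0525   0.7125]
(I − A)⁻¹ = adj(I−A) / det(I−A) ≈
  [   1.34553     0.21727     0.09148]
  [   0.06099     1.08634     0.45740]
  [   0.14484     0.08005     1.08634]
The output multiplier for sector j is the column-j sum of the Leontief inverse (I − A)⁻¹ = adj(I−A) / det(I−A).
Column 3 of adj(I−A): (0.0600, 0.3000, 0.7125); det(I−A) = 0.655875.
m_3 = (0.0600 + 0.3000 + 0.7125) / 0.655875 = 1.0725 / 0.655875 ≈ 1.6352.

m_3 = 1.6352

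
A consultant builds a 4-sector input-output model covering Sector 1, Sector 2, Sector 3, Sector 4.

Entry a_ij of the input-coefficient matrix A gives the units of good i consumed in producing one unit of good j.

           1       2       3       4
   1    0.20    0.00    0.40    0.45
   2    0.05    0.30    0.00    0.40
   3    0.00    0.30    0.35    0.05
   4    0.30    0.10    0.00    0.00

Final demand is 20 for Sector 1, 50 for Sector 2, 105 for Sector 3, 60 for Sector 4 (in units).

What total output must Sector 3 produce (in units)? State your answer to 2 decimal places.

I − A =
  [   0.80     0.00    -0.40    -0.45]
  [  -0.05     0.70     0.00    -0.40]
  [   0.00    -0.30     0.65    -0.05]
  [  -0.30    -0.10     0.00     1.00]
Compute the cofactors C_ij = (−1)^(i+j)·(3×3 minor ij) of I−A; the adjugate is their transpose:
adj(I−A) = Cᵀ =
  [ 0.429000   0.151250   0.264000   0.266750]
  [ 0.110500   0.426250   0.068000   0.223625]
  [ 0.061750   0.203500   0.431250   0.130750]
  [ 0.139750   0.088000   0.086000   0.358000]
det(I−A) = Σ_j (I−A)_1j·C_1j = (0.80)(0.429000) + (0.00)(0.110500) + (-0.40)(0.061750) + (-0.45)(0.139750) = 0.2556125
(I − A)⁻¹ = adj(I−A) / det(I−A) ≈
  [   1.6783     0.5917     1.0328     1.0436]
  [   0.4323     1.6676     0.2660     0.8749]
  [   0.2416     0.7961     1.6871     0.5115]
  [   0.5467     0.3443     0.3364     1.4006]
x = (I − A)⁻¹ d = adj(I−A)·d / det(I−A), with det(I−A) = 0.2556125:
  x_1 = (0.429000·20 + 0.151250·50 + 0.264000·105 + 0.266750·60) / 0.2556125 = 59.8675 / 0.2556125 ≈ 234.21
  x_2 = (0.110500·20 + 0.426250·50 + 0.068000·105 + 0.223625·60) / 0.2556125 = 44.08 / 0.2556125 ≈ 172.45
  x_3 = (0.061750·20 + 0.203500·50 + 0.431250·105 + 0.130750·60) / 0.2556125 = 64.53625 / 0.2556125 ≈ 252.48
  x_4 = (0.139750·20 + 0.088000·50 + 0.086000·105 + 0.358000·60) / 0.2556125 = 37.705 / 0.2556125 ≈ 147.51

x_3 = 252.48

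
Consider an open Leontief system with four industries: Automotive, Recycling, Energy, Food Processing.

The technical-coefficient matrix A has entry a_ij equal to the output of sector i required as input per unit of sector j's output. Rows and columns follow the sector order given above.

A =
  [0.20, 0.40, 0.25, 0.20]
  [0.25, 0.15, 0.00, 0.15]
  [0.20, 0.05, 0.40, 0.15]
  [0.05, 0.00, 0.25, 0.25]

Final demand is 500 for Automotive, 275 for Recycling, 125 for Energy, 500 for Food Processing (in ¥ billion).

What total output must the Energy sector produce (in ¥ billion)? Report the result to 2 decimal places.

x_E = 1208.51

I − A =
  [   0.80    -0.40    -0.25    -0.20]
  [  -0.25     0.85     0.00    -0.15]
  [  -0.20    -0.05     0.60    -0.15]
  [  -0.05     0.00    -0.25     0.75]
Compute the cofactors C_ij = (−1)^(i+j)·(3×3 minor ij) of I−A; the adjugate is their transpose:
adj(I−A) = Cᵀ =
  [ 0.348750   0.176875   0.216875   0.171750]
  [ 0.115125   0.274625   0.091250   0.103875]
  [ 0.143625   0.092500   0.423500   0.141500]
  [ 0.071125   0.042625   0.155625   0.302375]
det(I−A) = Σ_j (I−A)_1j·C_1j = (0.80)(0.348750) + (-0.40)(0.115125) + (-0.25)(0.143625) + (-0.20)(0.071125) = 0.18281875
(I − A)⁻¹ = adj(I−A) / det(I−A) ≈
  [   1.9076     0.9675     1.1863     0.9395]
  [   0.6297     1.5022     0.4991     0.5682]
  [   0.7856     0.5060     2.3165     0.7740]
  [   0.3890     0.2332     0.8513     1.6540]
x = (I − A)⁻¹ d = adj(I−A)·d / det(I−A), with det(I−A) = 0.18281875:
  x_A = (0.348750·500 + 0.176875·275 + 0.216875·125 + 0.171750·500) / 0.18281875 = 336.00 / 0.18281875 ≈ 1837.89
  x_R = (0.115125·500 + 0.274625·275 + 0.091250·125 + 0.103875·500) / 0.18281875 = 196.428125 / 0.18281875 ≈ 1074.44
  x_E = (0.143625·500 + 0.092500·275 + 0.423500·125 + 0.141500·500) / 0.18281875 = 220.9375 / 0.18281875 ≈ 1208.51
  x_F = (0.071125·500 + 0.042625·275 + 0.155625·125 + 0.302375·500) / 0.18281875 = 217.925 / 0.18281875 ≈ 1192.03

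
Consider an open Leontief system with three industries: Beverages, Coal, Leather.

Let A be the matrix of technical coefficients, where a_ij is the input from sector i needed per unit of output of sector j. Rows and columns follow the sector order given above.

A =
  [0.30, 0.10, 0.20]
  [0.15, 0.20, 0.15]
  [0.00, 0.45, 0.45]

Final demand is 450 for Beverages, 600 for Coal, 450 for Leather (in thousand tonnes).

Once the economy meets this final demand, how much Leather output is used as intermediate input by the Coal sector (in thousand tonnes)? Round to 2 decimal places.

z_32 = 619.22

I − A =
  [   0.70    -0.10    -0.20]
  [  -0.15     0.80    -0.15]
  [   0.00    -0.45     0.55]
Cofactors of I−A, C_ij = (−1)^(i+j)·(minor ij) (rows/columns in the sector order above):
  C_11 = (0.80)(0.55) − (-0.15)(-0.45) = 0.3725
  C_12 = −[(-0.15)(0.55) − (-0.15)(0.00)] = 0.0825
  C_13 = (-0.15)(-0.45) − (0.80)(0.00) = 0.0675
  C_21 = −[(-0.10)(0.55) − (-0.20)(-0.45)] = 0.1450
  C_22 = (0.70)(0.55) − (-0.20)(0.00) = 0.3850
  C_23 = −[(0.70)(-0.45) − (-0.10)(0.00)] = 0.3150
  C_31 = (-0.10)(-0.15) − (-0.20)(0.80) = 0.1750
  C_32 = −[(0.70)(-0.15) − (-0.20)(-0.15)] = 0.1350
  C_33 = (0.70)(0.80) − (-0.10)(-0.15) = 0.5450
det(I−A) = Σ_j (I−A)_1j·C_1j = (0.70)(0.3725) + (-0.10)(0.0825) + (-0.20)(0.0675) = 0.2390
adj(I−A) = Cᵀ =
  [ 0.3725   0.1450   0.1750]
  [ 0.0825   0.3850   0.1350]
  [ 0.0675   0.3150   0.5450]
(I − A)⁻¹ = adj(I−A) / det(I−A) ≈
  [   1.5586     0.6067     0.7322]
  [   0.3452     1.6109     0.5649]
  [   0.2824     1.3180     2.2803]
First solve x = (I − A)⁻¹ d = adj(I−A)·d / det(I−A); in particular x_2 = (0.0825·450 + 0.3850·600 + 0.1350·450) / 0.2390 = 328.875 / 0.2390 ≈ 1376.0460.
Intermediate flow from 3 to 2: z_32 = a_32 · x_2 = 0.45 × 328.875 / 0.2390 = 147.99375 / 0.2390 ≈ 619.22.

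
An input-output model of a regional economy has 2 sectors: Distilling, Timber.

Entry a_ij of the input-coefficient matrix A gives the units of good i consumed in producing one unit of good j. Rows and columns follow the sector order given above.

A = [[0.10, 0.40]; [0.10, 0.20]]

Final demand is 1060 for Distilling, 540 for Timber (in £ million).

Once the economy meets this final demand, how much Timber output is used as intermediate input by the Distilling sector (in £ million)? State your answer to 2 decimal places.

z_21 = 156.47

I − A =
  [   0.90    -0.40]
  [  -0.10     0.80]
det(I−A) = (0.90)(0.80) − (-0.40)(-0.10) = 0.6800
adj(I−A) = [[0.80, 0.40], [0.10, 0.90]]
(I − A)⁻¹ = adj(I−A) / det(I−A) ≈
  [   1.1765     0.5882]
  [   0.1471     1.3235]
First solve x = (I − A)⁻¹ d = adj(I−A)·d / det(I−A); in particular x_1 = (0.80·1060 + 0.40·540) / 0.6800 = 1064.00 / 0.6800 ≈ 1564.7059.
Intermediate flow from 2 to 1: z_21 = a_21 · x_1 = 0.10 × 1064.00 / 0.6800 = 106.40 / 0.6800 ≈ 156.47.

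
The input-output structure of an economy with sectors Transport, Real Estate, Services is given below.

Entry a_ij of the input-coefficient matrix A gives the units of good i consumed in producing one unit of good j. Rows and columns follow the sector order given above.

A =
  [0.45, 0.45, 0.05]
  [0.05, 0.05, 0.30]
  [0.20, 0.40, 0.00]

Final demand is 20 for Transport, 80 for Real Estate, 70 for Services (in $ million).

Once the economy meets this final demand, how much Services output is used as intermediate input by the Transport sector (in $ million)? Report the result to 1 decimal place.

z_ST = 33.8

I − A =
  [   0.55    -0.45    -0.05]
  [  -0.05     0.95    -0.30]
  [  -0.20    -0.40     1.00]
Cofactors of I−A, C_ij = (−1)^(i+j)·(minor ij) (rows/columns in the sector order above):
  C_11 = (0.95)(1.00) − (-0.30)(-0.40) = 0.8300
  C_12 = −[(-0.05)(1.00) − (-0.30)(-0.20)] = 0.1100
  C_13 = (-0.05)(-0.40) − (0.95)(-0.20) = 0.2100
  C_21 = −[(-0.45)(1.00) − (-0.05)(-0.40)] = 0.4700
  C_22 = (0.55)(1.00) − (-0.05)(-0.20) = 0.5400
  C_23 = −[(0.55)(-0.40) − (-0.45)(-0.20)] = 0.3100
  C_31 = (-0.45)(-0.30) − (-0.05)(0.95) = 0.1825
  C_32 = −[(0.55)(-0.30) − (-0.05)(-0.05)] = 0.1675
  C_33 = (0.55)(0.95) − (-0.45)(-0.05) = 0.5000
det(I−A) = Σ_j (I−A)_1j·C_1j = (0.55)(0.8300) + (-0.45)(0.1100) + (-0.05)(0.2100) = 0.3965
adj(I−A) = Cᵀ =
  [ 0.8300   0.4700   0.1825]
  [ 0.1100   0.5400   0.1675]
  [ 0.2100   0.3100   0.5000]
(I − A)⁻¹ = adj(I−A) / det(I−A) ≈
  [   2.0933     1.1854     0.4603]
  [   0.2774     1.3619     0.4224]
  [   0.5296     0.7818     1.2610]
First solve x = (I − A)⁻¹ d = adj(I−A)·d / det(I−A); in particular x_T = (0.8300·20 + 0.4700·80 + 0.1825·70) / 0.3965 = 66.975 / 0.3965 ≈ 168.916.
Intermediate flow from S to T: z_ST = a_ST · x_T = 0.20 × 66.975 / 0.3965 = 13.395 / 0.3965 ≈ 33.8.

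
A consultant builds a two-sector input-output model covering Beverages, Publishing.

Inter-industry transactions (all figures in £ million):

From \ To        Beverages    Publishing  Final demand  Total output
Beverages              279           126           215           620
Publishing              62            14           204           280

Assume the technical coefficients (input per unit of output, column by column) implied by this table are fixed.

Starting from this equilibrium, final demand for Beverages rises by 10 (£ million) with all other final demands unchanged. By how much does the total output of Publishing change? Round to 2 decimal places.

Technical coefficients a_ij = z_ij / X_j:
  a_BB = 279/620 = 0.45, a_PB = 62/620 = 0.10
  a_BP = 126/280 = 0.45, a_PP = 14/280 = 0.05
I − A =
  [   0.55    -0.45]
  [  -0.10     0.95]
det(I−A) = (0.55)(0.95) − (-0.45)(-0.10) = 0.4775
adj(I−A) = [[0.95, 0.45], [0.10, 0.55]]
(I − A)⁻¹ = adj(I−A) / det(I−A) ≈
  [   1.9895     0.9424]
  [   0.2094     1.1518]
Δx = (I − A)⁻¹ Δd with Δd having +10 in the Beverages component and 0 elsewhere.
So Δx_P = L_PB · (+10), where L_PB = adj(I−A)_PB / det(I−A) = 0.10 / 0.4775.
Δx_P = 0.10 × (+10) / 0.4775 = 1.00 / 0.4775 ≈ 2.09.

Δx_P = 2.09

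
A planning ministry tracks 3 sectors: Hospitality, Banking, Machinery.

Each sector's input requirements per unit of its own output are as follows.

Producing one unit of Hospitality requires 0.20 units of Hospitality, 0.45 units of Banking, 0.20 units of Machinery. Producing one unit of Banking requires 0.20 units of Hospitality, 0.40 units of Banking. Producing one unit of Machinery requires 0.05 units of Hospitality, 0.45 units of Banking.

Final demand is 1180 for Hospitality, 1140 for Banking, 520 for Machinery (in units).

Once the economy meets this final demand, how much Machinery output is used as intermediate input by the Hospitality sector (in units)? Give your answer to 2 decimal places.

I − A =
  [   0.80    -0.20    -0.05]
  [  -0.45     0.60    -0.45]
  [  -0.20     0.00     1.00]
Cofactors of I−A, C_ij = (−1)^(i+j)·(minor ij) (rows/columns in the sector order above):
  C_11 = (0.60)(1.00) − (-0.45)(0.00) = 0.6000
  C_12 = −[(-0.45)(1.00) − (-0.45)(-0.20)] = 0.5400
  C_13 = (-0.45)(0.00) − (0.60)(-0.20) = 0.1200
  C_21 = −[(-0.20)(1.00) − (-0.05)(0.00)] = 0.2000
  C_22 = (0.80)(1.00) − (-0.05)(-0.20) = 0.7900
  C_23 = −[(0.80)(0.00) − (-0.20)(-0.20)] = 0.0400
  C_31 = (-0.20)(-0.45) − (-0.05)(0.60) = 0.1200
  C_32 = −[(0.80)(-0.45) − (-0.05)(-0.45)] = 0.3825
  C_33 = (0.80)(0.60) − (-0.20)(-0.45) = 0.3900
det(I−A) = Σ_j (I−A)_1j·C_1j = (0.80)(0.6000) + (-0.20)(0.5400) + (-0.05)(0.1200) = 0.3660
adj(I−A) = Cᵀ =
  [ 0.6000   0.2000   0.1200]
  [ 0.5400   0.7900   0.3825]
  [ 0.1200   0.0400   0.3900]
(I − A)⁻¹ = adj(I−A) / det(I−A) ≈
  [   1.6393     0.5464     0.3279]
  [   1.4754     2.1585     1.0451]
  [   0.3279     0.1093     1.0656]
First solve x = (I − A)⁻¹ d = adj(I−A)·d / det(I−A); in particular x_H = (0.6000·1180 + 0.2000·1140 + 0.1200·520) / 0.3660 = 998.40 / 0.3660 ≈ 2727.8689.
Intermediate flow from M to H: z_MH = a_MH · x_H = 0.20 × 998.40 / 0.3660 = 199.68 / 0.3660 ≈ 545.57.

z_MH = 545.57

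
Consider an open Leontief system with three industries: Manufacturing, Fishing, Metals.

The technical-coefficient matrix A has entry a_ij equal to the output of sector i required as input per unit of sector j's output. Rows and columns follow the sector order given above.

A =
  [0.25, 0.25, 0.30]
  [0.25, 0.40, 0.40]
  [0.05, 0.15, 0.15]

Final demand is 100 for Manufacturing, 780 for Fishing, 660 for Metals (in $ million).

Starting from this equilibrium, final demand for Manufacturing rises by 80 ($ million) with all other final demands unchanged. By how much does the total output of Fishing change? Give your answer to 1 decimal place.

Δx_2 = 71.8

I − A =
  [   0.75    -0.25    -0.30]
  [  -0.25     0.60    -0.40]
  [  -0.05    -0.15     0.85]
Cofactors of I−A, C_ij = (−1)^(i+j)·(minor ij) (rows/columns in the sector order above):
  C_11 = (0.60)(0.85) − (-0.40)(-0.15) = 0.4500
  C_12 = −[(-0.25)(0.85) − (-0.40)(-0.05)] = 0.2325
  C_13 = (-0.25)(-0.15) − (0.60)(-0.05) = 0.0675
  C_21 = −[(-0.25)(0.85) − (-0.30)(-0.15)] = 0.2575
  C_22 = (0.75)(0.85) − (-0.30)(-0.05) = 0.6225
  C_23 = −[(0.75)(-0.15) − (-0.25)(-0.05)] = 0.1250
  C_31 = (-0.25)(-0.40) − (-0.30)(0.60) = 0.2800
  C_32 = −[(0.75)(-0.40) − (-0.30)(-0.25)] = 0.3750
  C_33 = (0.75)(0.60) − (-0.25)(-0.25) = 0.3875
det(I−A) = Σ_j (I−A)_1j·C_1j = (0.75)(0.4500) + (-0.25)(0.2325) + (-0.30)(0.0675) = 0.259125
adj(I−A) = Cᵀ =
  [ 0.4500   0.2575   0.2800]
  [ 0.2325   0.6225   0.3750]
  [ 0.0675   0.1250   0.3875]
(I − A)⁻¹ = adj(I−A) / det(I−A) ≈
  [   1.7366     0.9937     1.0806]
  [   0.8973     2.4023     1.4472]
  [   0.2605     0.4824     1.4954]
Δx = (I − A)⁻¹ Δd with Δd having +80 in the Manufacturing component and 0 elsewhere.
So Δx_2 = L_21 · (+80), where L_21 = adj(I−A)_21 / det(I−A) = 0.2325 / 0.259125.
Δx_2 = 0.2325 × (+80) / 0.259125 = 18.60 / 0.259125 ≈ 71.8.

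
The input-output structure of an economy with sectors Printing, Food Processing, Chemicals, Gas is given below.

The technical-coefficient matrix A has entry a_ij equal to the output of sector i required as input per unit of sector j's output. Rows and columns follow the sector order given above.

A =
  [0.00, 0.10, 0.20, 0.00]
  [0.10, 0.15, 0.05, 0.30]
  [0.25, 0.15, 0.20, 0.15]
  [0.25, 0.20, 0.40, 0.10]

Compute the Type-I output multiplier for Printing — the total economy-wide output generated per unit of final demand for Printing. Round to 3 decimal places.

I − A =
  [   1.00    -0.10    -0.20     0.00]
  [  -0.10     0.85    -0.05    -0.30]
  [  -0.25    -0.15     0.80    -0.15]
  [  -0.25    -0.20    -0.40     0.90]
Compute the cofactors C_ij = (−1)^(i+j)·(3×3 minor ij) of I−A; the adjugate is their transpose:
adj(I−A) = Cᵀ =
  [ 0.486750   0.099000   0.157500   0.059250]
  [ 0.169125   0.607500   0.198000   0.235500]
  [ 0.235875   0.191250   0.688500   0.178500]
  [ 0.277625   0.247500   0.393750   0.617750]
det(I−A) = Σ_j (I−A)_1j·C_1j = (1.00)(0.486750) + (-0.10)(0.169125) + (-0.20)(0.235875) + (0.00)(0.277625) = 0.4226625
(I − A)⁻¹ = adj(I−A) / det(I−A) ≈
  [   1.1516     0.2342     0.3726     0.1402]
  [   0.4001     1.4373     0.4685     0.5572]
  [   0.5581     0.4525     1.6290     0.4223]
  [   0.6568     0.5856     0.9316     1.4616]
The output multiplier for sector j is the column-j sum of the Leontief inverse (I − A)⁻¹ = adj(I−A) / det(I−A).
Column P of adj(I−A): (0.486750, 0.169125, 0.235875, 0.277625); det(I−A) = 0.4226625.
m_P = (0.486750 + 0.169125 + 0.235875 + 0.277625) / 0.4226625 = 1.169375 / 0.4226625 ≈ 2.767.

m_P = 2.767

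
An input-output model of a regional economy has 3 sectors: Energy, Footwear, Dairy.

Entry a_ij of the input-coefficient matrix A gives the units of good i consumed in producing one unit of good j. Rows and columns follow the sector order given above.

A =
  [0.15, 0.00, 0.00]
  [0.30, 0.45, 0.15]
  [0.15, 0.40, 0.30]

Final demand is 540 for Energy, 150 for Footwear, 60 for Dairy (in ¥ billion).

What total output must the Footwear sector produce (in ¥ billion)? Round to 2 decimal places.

x_2 = 805.25

I − A =
  [   0.85     0.00     0.00]
  [  -0.30     0.55    -0.15]
  [  -0.15    -0.40     0.70]
Cofactors of I−A, C_ij = (−1)^(i+j)·(minor ij) (rows/columns in the sector order above):
  C_11 = (0.55)(0.70) − (-0.15)(-0.40) = 0.3250
  C_12 = −[(-0.30)(0.70) − (-0.15)(-0.15)] = 0.2325
  C_13 = (-0.30)(-0.40) − (0.55)(-0.15) = 0.2025
  C_21 = −[(0.00)(0.70) − (0.00)(-0.40)] = 0.0000
  C_22 = (0.85)(0.70) − (0.00)(-0.15) = 0.5950
  C_23 = −[(0.85)(-0.40) − (0.00)(-0.15)] = 0.3400
  C_31 = (0.00)(-0.15) − (0.00)(0.55) = 0.0000
  C_32 = −[(0.85)(-0.15) − (0.00)(-0.30)] = 0.1275
  C_33 = (0.85)(0.55) − (0.00)(-0.30) = 0.4675
det(I−A) = Σ_j (I−A)_1j·C_1j = (0.85)(0.3250) + (0.00)(0.2325) + (0.00)(0.2025) = 0.27625
adj(I−A) = Cᵀ =
  [ 0.3250   0.0000   0.0000]
  [ 0.2325   0.5950   0.1275]
  [ 0.2025   0.3400   0.4675]
(I − A)⁻¹ = adj(I−A) / det(I−A) ≈
  [   1.1765     0.0000     0.0000]
  [   0.8416     2.1538     0.4615]
  [   0.7330     1.2308     1.6923]
x = (I − A)⁻¹ d = adj(I−A)·d / det(I−A), with det(I−A) = 0.27625:
  x_1 = (0.3250·540 + 0.0000·150 + 0.0000·60) / 0.27625 = 175.50 / 0.27625 ≈ 635.29
  x_2 = (0.2325·540 + 0.5950·150 + 0.1275·60) / 0.27625 = 222.45 / 0.27625 ≈ 805.25
  x_3 = (0.2025·540 + 0.3400·150 + 0.4675·60) / 0.27625 = 188.40 / 0.27625 ≈ 681.99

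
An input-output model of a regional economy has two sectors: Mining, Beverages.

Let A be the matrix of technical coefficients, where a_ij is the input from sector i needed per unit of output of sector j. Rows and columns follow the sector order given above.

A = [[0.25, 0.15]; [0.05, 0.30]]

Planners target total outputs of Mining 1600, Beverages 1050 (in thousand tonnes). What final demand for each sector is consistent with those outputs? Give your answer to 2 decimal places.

I − A =
  [   0.75    -0.15]
  [  -0.05     0.70]
d = (I − A) x:
  d_1 = (+0.75)·1600 + (-0.15)·1050 = 1042.50
  d_2 = (-0.05)·1600 + (+0.70)·1050 = 655.00

d_1 = 1042.50, d_2 = 655.00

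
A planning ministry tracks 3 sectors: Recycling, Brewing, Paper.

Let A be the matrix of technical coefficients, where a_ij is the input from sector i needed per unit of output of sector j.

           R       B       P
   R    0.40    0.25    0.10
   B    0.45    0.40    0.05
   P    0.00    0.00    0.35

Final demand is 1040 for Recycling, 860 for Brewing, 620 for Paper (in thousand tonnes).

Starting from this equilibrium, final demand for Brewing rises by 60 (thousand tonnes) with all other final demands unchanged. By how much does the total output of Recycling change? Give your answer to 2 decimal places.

Δx_R = 60.61

I − A =
  [   0.60    -0.25    -0.10]
  [  -0.45     0.60    -0.05]
  [   0.00     0.00     0.65]
Cofactors of I−A, C_ij = (−1)^(i+j)·(minor ij) (rows/columns in the sector order above):
  C_11 = (0.60)(0.65) − (-0.05)(0.00) = 0.3900
  C_12 = −[(-0.45)(0.65) − (-0.05)(0.00)] = 0.2925
  C_13 = (-0.45)(0.00) − (0.60)(0.00) = 0.0000
  C_21 = −[(-0.25)(0.65) − (-0.10)(0.00)] = 0.1625
  C_22 = (0.60)(0.65) − (-0.10)(0.00) = 0.3900
  C_23 = −[(0.60)(0.00) − (-0.25)(0.00)] = 0.0000
  C_31 = (-0.25)(-0.05) − (-0.10)(0.60) = 0.0725
  C_32 = −[(0.60)(-0.05) − (-0.10)(-0.45)] = 0.0750
  C_33 = (0.60)(0.60) − (-0.25)(-0.45) = 0.2475
det(I−A) = Σ_j (I−A)_1j·C_1j = (0.60)(0.3900) + (-0.25)(0.2925) + (-0.10)(0.0000) = 0.160875
adj(I−A) = Cᵀ =
  [ 0.3900   0.1625   0.0725]
  [ 0.2925   0.3900   0.0750]
  [ 0.0000   0.0000   0.2475]
(I − A)⁻¹ = adj(I−A) / det(I−A) ≈
  [   2.4242     1.0101     0.4507]
  [   1.8182     2.4242     0.4662]
  [   0.0000     0.0000     1.5385]
Δx = (I − A)⁻¹ Δd with Δd having +60 in the Brewing component and 0 elsewhere.
So Δx_R = L_RB · (+60), where L_RB = adj(I−A)_RB / det(I−A) = 0.1625 / 0.160875.
Δx_R = 0.1625 × (+60) / 0.160875 = 9.75 / 0.160875 ≈ 60.61.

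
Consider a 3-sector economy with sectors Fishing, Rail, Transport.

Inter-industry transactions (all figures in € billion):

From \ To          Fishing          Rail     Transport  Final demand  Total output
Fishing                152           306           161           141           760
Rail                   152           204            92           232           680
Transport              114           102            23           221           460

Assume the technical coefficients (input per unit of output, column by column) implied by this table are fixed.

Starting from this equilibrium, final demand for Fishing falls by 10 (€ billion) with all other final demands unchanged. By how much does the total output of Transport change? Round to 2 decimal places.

Technical coefficients a_ij = z_ij / X_j:
  a_FF = 152/760 = 0.20, a_RF = 152/760 = 0.20, a_TF = 114/760 = 0.15
  a_FR = 306/680 = 0.45, a_RR = 204/680 = 0.30, a_TR = 102/680 = 0.15
  a_FT = 161/460 = 0.35, a_RT = 92/460 = 0.20, a_TT = 23/460 = 0.05
I − A =
  [   0.80    -0.45    -0.35]
  [  -0.20     0.70    -0.20]
  [  -0.15    -0.15     0.95]
Cofactors of I−A, C_ij = (−1)^(i+j)·(minor ij) (rows/columns in the sector order above):
  C_11 = (0.70)(0.95) − (-0.20)(-0.15) = 0.6350
  C_12 = −[(-0.20)(0.95) − (-0.20)(-0.15)] = 0.2200
  C_13 = (-0.20)(-0.15) − (0.70)(-0.15) = 0.1350
  C_21 = −[(-0.45)(0.95) − (-0.35)(-0.15)] = 0.4800
  C_22 = (0.80)(0.95) − (-0.35)(-0.15) = 0.7075
  C_23 = −[(0.80)(-0.15) − (-0.45)(-0.15)] = 0.1875
  C_31 = (-0.45)(-0.20) − (-0.35)(0.70) = 0.3350
  C_32 = −[(0.80)(-0.20) − (-0.35)(-0.20)] = 0.2300
  C_33 = (0.80)(0.70) − (-0.45)(-0.20) = 0.4700
det(I−A) = Σ_j (I−A)_1j·C_1j = (0.80)(0.6350) + (-0.45)(0.2200) + (-0.35)(0.1350) = 0.36175
adj(I−A) = Cᵀ =
  [ 0.6350   0.4800   0.3350]
  [ 0.2200   0.7075   0.2300]
  [ 0.1350   0.1875   0.4700]
(I − A)⁻¹ = adj(I−A) / det(I−A) ≈
  [   1.7554     1.3269     0.9261]
  [   0.6082     1.9558     0.6358]
  [   0.3732     0.5183     1.2992]
Δx = (I − A)⁻¹ Δd with Δd having -10 in the Fishing component and 0 elsewhere.
So Δx_T = L_TF · (-10), where L_TF = adj(I−A)_TF / det(I−A) = 0.1350 / 0.36175.
Δx_T = 0.1350 × (-10) / 0.36175 = -1.35 / 0.36175 ≈ -3.73.

Δx_T = -3.73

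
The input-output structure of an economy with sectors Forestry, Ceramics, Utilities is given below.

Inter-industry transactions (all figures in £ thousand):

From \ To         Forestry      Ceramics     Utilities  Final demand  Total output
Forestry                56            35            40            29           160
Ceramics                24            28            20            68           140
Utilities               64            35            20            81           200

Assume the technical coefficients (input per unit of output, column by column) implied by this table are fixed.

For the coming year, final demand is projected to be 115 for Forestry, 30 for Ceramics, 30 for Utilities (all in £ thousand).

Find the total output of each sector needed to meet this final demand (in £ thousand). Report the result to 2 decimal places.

x_1 = 278.53, x_2 = 113.30, x_3 = 188.60

Technical coefficients a_ij = z_ij / X_j:
  a_11 = 56/160 = 0.35, a_21 = 24/160 = 0.15, a_31 = 64/160 = 0.40
  a_12 = 35/140 = 0.25, a_22 = 28/140 = 0.20, a_32 = 35/140 = 0.25
  a_13 = 40/200 = 0.20, a_23 = 20/200 = 0.10, a_33 = 20/200 = 0.10
I − A =
  [   0.65    -0.25    -0.20]
  [  -0.15     0.80    -0.10]
  [  -0.40    -0.25     0.90]
Cofactors of I−A, C_ij = (−1)^(i+j)·(minor ij) (rows/columns in the sector order above):
  C_11 = (0.80)(0.90) − (-0.10)(-0.25) = 0.6950
  C_12 = −[(-0.15)(0.90) − (-0.10)(-0.40)] = 0.1750
  C_13 = (-0.15)(-0.25) − (0.80)(-0.40) = 0.3575
  C_21 = −[(-0.25)(0.90) − (-0.20)(-0.25)] = 0.2750
  C_22 = (0.65)(0.90) − (-0.20)(-0.40) = 0.5050
  C_23 = −[(0.65)(-0.25) − (-0.25)(-0.40)] = 0.2625
  C_31 = (-0.25)(-0.10) − (-0.20)(0.80) = 0.1850
  C_32 = −[(0.65)(-0.10) − (-0.20)(-0.15)] = 0.0950
  C_33 = (0.65)(0.80) − (-0.25)(-0.15) = 0.4825
det(I−A) = Σ_j (I−A)_1j·C_1j = (0.65)(0.6950) + (-0.25)(0.1750) + (-0.20)(0.3575) = 0.3365
adj(I−A) = Cᵀ =
  [ 0.6950   0.2750   0.1850]
  [ 0.1750   0.5050   0.0950]
  [ 0.3575   0.2625   0.4825]
(I − A)⁻¹ = adj(I−A) / det(I−A) ≈
  [   2.0654     0.8172     0.5498]
  [   0.5201     1.5007     0.2823]
  [   1.0624     0.7801     1.4339]
x = (I − A)⁻¹ d = adj(I−A)·d / det(I−A), with det(I−A) = 0.3365:
  x_1 = (0.6950·115 + 0.2750·30 + 0.1850·30) / 0.3365 = 93.725 / 0.3365 ≈ 278.53
  x_2 = (0.1750·115 + 0.5050·30 + 0.0950·30) / 0.3365 = 38.125 / 0.3365 ≈ 113.30
  x_3 = (0.3575·115 + 0.2625·30 + 0.4825·30) / 0.3365 = 63.4625 / 0.3365 ≈ 188.60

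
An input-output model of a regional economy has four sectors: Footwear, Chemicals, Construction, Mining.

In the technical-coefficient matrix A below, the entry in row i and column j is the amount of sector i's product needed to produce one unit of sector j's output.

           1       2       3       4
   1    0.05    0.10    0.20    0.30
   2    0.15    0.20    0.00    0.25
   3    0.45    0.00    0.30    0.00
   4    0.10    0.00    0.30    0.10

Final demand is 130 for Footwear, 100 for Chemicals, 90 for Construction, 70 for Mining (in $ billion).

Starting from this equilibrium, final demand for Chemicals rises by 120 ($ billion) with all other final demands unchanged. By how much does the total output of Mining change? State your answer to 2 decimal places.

Δx_4 = 7.02

I − A =
  [   0.95    -0.10    -0.20    -0.30]
  [  -0.15     0.80     0.00    -0.25]
  [  -0.45     0.00     0.70     0.00]
  [  -0.10     0.00    -0.30     0.90]
Compute the cofactors C_ij = (−1)^(i+j)·(3×3 minor ij) of I−A; the adjugate is their transpose:
adj(I−A) = Cᵀ =
  [ 0.50400   0.06300   0.22350   0.18550]
  [ 0.14575   0.45600   0.11675   0.17525]
  [ 0.32400   0.04050   0.64400   0.11925]
  [ 0.16400   0.02050   0.23950   0.44950]
det(I−A) = Σ_j (I−A)_1j·C_1j = (0.95)(0.50400) + (-0.10)(0.14575) + (-0.20)(0.32400) + (-0.30)(0.16400) = 0.350225
(I − A)⁻¹ = adj(I−A) / det(I−A) ≈
  [   1.4391     0.1799     0.6382     0.5297]
  [   0.4162     1.3020     0.3334     0.5004]
  [   0.9251     0.1156     1.8388     0.3405]
  [   0.4683     0.0585     0.6838     1.2835]
Δx = (I − A)⁻¹ Δd with Δd having +120 in the Chemicals component and 0 elsewhere.
So Δx_4 = L_42 · (+120), where L_42 = adj(I−A)_42 / det(I−A) = 0.02050 / 0.350225.
Δx_4 = 0.02050 × (+120) / 0.350225 = 2.46 / 0.350225 ≈ 7.02.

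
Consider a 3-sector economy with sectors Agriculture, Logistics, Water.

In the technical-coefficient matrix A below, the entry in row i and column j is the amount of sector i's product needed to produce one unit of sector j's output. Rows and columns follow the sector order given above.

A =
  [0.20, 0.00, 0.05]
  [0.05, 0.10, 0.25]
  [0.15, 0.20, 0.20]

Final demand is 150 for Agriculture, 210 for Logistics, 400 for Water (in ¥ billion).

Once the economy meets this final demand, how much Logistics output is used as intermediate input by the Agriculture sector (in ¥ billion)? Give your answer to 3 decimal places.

I − A =
  [   0.80     0.00    -0.05]
  [  -0.05     0.90    -0.25]
  [  -0.15    -0.20     0.80]
Cofactors of I−A, C_ij = (−1)^(i+j)·(minor ij) (rows/columns in the sector order above):
  C_11 = (0.90)(0.80) − (-0.25)(-0.20) = 0.6700
  C_12 = −[(-0.05)(0.80) − (-0.25)(-0.15)] = 0.0775
  C_13 = (-0.05)(-0.20) − (0.90)(-0.15) = 0.1450
  C_21 = −[(0.00)(0.80) − (-0.05)(-0.20)] = 0.0100
  C_22 = (0.80)(0.80) − (-0.05)(-0.15) = 0.6325
  C_23 = −[(0.80)(-0.20) − (0.00)(-0.15)] = 0.1600
  C_31 = (0.00)(-0.25) − (-0.05)(0.90) = 0.0450
  C_32 = −[(0.80)(-0.25) − (-0.05)(-0.05)] = 0.2025
  C_33 = (0.80)(0.90) − (0.00)(-0.05) = 0.7200
det(I−A) = Σ_j (I−A)_1j·C_1j = (0.80)(0.6700) + (0.00)(0.0775) + (-0.05)(0.1450) = 0.52875
adj(I−A) = Cᵀ =
  [ 0.6700   0.0100   0.0450]
  [ 0.0775   0.6325   0.2025]
  [ 0.1450   0.1600   0.7200]
(I − A)⁻¹ = adj(I−A) / det(I−A) ≈
  [   1.2671     0.0189     0.0851]
  [   0.1466     1.1962     0.3830]
  [   0.2742     0.3026     1.3617]
First solve x = (I − A)⁻¹ d = adj(I−A)·d / det(I−A); in particular x_A = (0.6700·150 + 0.0100·210 + 0.0450·400) / 0.52875 = 120.60 / 0.52875 ≈ 228.08511.
Intermediate flow from L to A: z_LA = a_LA · x_A = 0.05 × 120.60 / 0.52875 = 6.03 / 0.52875 ≈ 11.404.

z_LA = 11.404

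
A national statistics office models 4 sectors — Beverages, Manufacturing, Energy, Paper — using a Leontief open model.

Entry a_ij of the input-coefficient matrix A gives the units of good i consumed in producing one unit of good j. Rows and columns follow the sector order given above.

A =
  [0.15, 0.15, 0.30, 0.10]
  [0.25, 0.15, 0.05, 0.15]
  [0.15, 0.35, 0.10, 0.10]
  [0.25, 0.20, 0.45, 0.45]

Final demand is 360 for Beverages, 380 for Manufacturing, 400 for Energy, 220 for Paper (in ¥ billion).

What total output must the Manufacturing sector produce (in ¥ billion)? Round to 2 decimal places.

x_M = 1583.57

I − A =
  [   0.85    -0.15    -0.30    -0.10]
  [  -0.25     0.85    -0.05    -0.15]
  [  -0.15    -0.35     0.90    -0.10]
  [  -0.25    -0.20    -0.45     0.55]
Compute the cofactors C_ij = (−1)^(i+j)·(3×3 minor ij) of I−A; the adjugate is their transpose:
adj(I−A) = Cᵀ =
  [ 0.321250   0.165000   0.184750   0.137000]
  [ 0.161750   0.321000   0.143250   0.143000]
  [ 0.153125   0.191000   0.319375   0.138000]
  [ 0.330125   0.348000   0.397375   0.536000]
det(I−A) = Σ_j (I−A)_1j·C_1j = (0.85)(0.321250) + (-0.15)(0.161750) + (-0.30)(0.153125) + (-0.10)(0.330125) = 0.16985
(I − A)⁻¹ = adj(I−A) / det(I−A) ≈
  [   1.8914     0.9714     1.0877     0.8066]
  [   0.9523     1.8899     0.8434     0.8419]
  [   0.9015     1.1245     1.8803     0.8125]
  [   1.9436     2.0489     2.3396     3.1557]
x = (I − A)⁻¹ d = adj(I−A)·d / det(I−A), with det(I−A) = 0.16985:
  x_B = (0.321250·360 + 0.165000·380 + 0.184750·400 + 0.137000·220) / 0.16985 = 282.39 / 0.16985 ≈ 1662.58
  x_M = (0.161750·360 + 0.321000·380 + 0.143250·400 + 0.143000·220) / 0.16985 = 268.97 / 0.16985 ≈ 1583.57
  x_E = (0.153125·360 + 0.191000·380 + 0.319375·400 + 0.138000·220) / 0.16985 = 285.815 / 0.16985 ≈ 1682.75
  x_P = (0.330125·360 + 0.348000·380 + 0.397375·400 + 0.536000·220) / 0.16985 = 527.955 / 0.16985 ≈ 3108.36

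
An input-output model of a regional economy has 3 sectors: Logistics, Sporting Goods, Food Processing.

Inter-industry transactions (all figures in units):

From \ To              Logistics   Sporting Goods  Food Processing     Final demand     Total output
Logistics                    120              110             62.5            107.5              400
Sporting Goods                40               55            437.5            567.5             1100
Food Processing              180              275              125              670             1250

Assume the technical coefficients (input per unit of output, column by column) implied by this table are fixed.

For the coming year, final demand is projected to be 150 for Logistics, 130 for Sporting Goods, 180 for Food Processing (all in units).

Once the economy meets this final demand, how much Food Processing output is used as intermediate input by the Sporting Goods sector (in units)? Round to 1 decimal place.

Technical coefficients a_ij = z_ij / X_j:
  a_11 = 120/400 = 0.30, a_21 = 40/400 = 0.10, a_31 = 180/400 = 0.45
  a_12 = 110/1100 = 0.10, a_22 = 55/1100 = 0.05, a_32 = 275/1100 = 0.25
  a_13 = 62.5/1250 = 0.05, a_23 = 437.5/1250 = 0.35, a_33 = 125/1250 = 0.10
I − A =
  [   0.70    -0.10    -0.05]
  [  -0.10     0.95    -0.35]
  [  -0.45    -0.25     0.90]
Cofactors of I−A, C_ij = (−1)^(i+j)·(minor ij) (rows/columns in the sector order above):
  C_11 = (0.95)(0.90) − (-0.35)(-0.25) = 0.7675
  C_12 = −[(-0.10)(0.90) − (-0.35)(-0.45)] = 0.2475
  C_13 = (-0.10)(-0.25) − (0.95)(-0.45) = 0.4525
  C_21 = −[(-0.10)(0.90) − (-0.05)(-0.25)] = 0.1025
  C_22 = (0.70)(0.90) − (-0.05)(-0.45) = 0.6075
  C_23 = −[(0.70)(-0.25) − (-0.10)(-0.45)] = 0.2200
  C_31 = (-0.10)(-0.35) − (-0.05)(0.95) = 0.0825
  C_32 = −[(0.70)(-0.35) − (-0.05)(-0.10)] = 0.2500
  C_33 = (0.70)(0.95) − (-0.10)(-0.10) = 0.6550
det(I−A) = Σ_j (I−A)_1j·C_1j = (0.70)(0.7675) + (-0.10)(0.2475) + (-0.05)(0.4525) = 0.489875
adj(I−A) = Cᵀ =
  [ 0.7675   0.1025   0.0825]
  [ 0.2475   0.6075   0.2500]
  [ 0.4525   0.2200   0.6550]
(I − A)⁻¹ = adj(I−A) / det(I−A) ≈
  [   1.5667     0.2092     0.1684]
  [   0.5052     1.2401     0.5103]
  [   0.9237     0.4491     1.3371]
First solve x = (I − A)⁻¹ d = adj(I−A)·d / det(I−A); in particular x_2 = (0.2475·150 + 0.6075·130 + 0.2500·180) / 0.489875 = 161.10 / 0.489875 ≈ 328.859.
Intermediate flow from 3 to 2: z_32 = a_32 · x_2 = 0.25 × 161.10 / 0.489875 = 40.275 / 0.489875 ≈ 82.2.

z_32 = 82.2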